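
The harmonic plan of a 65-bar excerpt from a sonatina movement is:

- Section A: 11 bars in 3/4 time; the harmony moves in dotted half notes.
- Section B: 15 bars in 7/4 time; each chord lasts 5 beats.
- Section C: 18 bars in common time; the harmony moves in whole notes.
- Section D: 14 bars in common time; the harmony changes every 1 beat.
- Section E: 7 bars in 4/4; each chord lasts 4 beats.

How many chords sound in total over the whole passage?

113 chords

A has 33 beats and chords last 3 each, so 11 chords.
B has 105 beats and chords last 5 each, so 21 chords.
C has 72 beats and chords last 4 each, so 18 chords.
D has 56 beats and chords last 1 each, so 56 chords.
E has 28 beats and chords last 4 each, so 7 chords.
Total: 11 + 21 + 18 + 56 + 7 = 113.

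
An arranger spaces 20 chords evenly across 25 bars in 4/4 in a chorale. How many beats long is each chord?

5 beats

25 bars × 4 beats/bar = 100 beats total.
100 beats ÷ 20 chords = 5 beats per chord.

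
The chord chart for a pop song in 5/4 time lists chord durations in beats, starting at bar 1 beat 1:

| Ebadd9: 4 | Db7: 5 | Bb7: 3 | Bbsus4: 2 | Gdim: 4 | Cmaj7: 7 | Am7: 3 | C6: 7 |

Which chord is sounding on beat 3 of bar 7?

C6

Beat 3 of bar 7 is beat (7−1)×5 + 3 = 33 overall.
Running totals: Ebadd9 ends at 4, Db7 ends at 9, Bb7 ends at 12, Bbsus4 ends at 14, Gdim ends at 18, Cmaj7 ends at 25, Am7 ends at 28, C6 ends at 35.
Beat 33 falls within C6.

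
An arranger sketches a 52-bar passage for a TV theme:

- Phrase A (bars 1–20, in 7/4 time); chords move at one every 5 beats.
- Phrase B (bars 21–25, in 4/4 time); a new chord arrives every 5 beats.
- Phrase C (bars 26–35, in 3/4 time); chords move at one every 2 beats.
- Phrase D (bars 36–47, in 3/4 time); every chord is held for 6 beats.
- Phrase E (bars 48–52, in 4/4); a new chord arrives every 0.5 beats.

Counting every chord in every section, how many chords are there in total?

A: 20·7 = 140 beats, 140/5 = 28 chords.
B: 5·4 = 20 beats, 20/5 = 4 chords.
C: 10·3 = 30 beats, 30/2 = 15 chords.
D: 12·3 = 36 beats, 36/6 = 6 chords.
E: 5·4 = 20 beats, 20/0.5 = 40 chords.
Total: 28 + 4 + 15 + 6 + 40 = 93.

93 chords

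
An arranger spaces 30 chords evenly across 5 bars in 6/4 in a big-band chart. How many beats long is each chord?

5 bars × 6 beats/bar = 30 beats total.
30 beats ÷ 30 chords = 1 beats per chord.
(That is a quarter note.)

1 beat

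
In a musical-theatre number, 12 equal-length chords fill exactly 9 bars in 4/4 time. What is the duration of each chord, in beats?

3 beats

9 bars × 4 beats/bar = 36 beats total.
36 beats ÷ 12 chords = 3 beats per chord.
(That is a dotted half note.)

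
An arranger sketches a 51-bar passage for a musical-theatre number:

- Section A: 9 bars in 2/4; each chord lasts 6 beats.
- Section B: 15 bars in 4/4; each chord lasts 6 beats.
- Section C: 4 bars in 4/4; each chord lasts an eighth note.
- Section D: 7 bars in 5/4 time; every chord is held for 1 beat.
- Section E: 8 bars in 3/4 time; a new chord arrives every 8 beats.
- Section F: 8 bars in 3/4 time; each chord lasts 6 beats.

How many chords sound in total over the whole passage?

87 chords

A has 18 beats and chords last 6 each, so 3 chords.
B has 60 beats and chords last 6 each, so 10 chords.
C has 16 beats and chords last 0.5 each, so 32 chords.
D has 35 beats and chords last 1 each, so 35 chords.
E has 24 beats and chords last 8 each, so 3 chords.
F has 24 beats and chords last 6 each, so 4 chords.
Total: 3 + 10 + 32 + 35 + 3 + 4 = 87.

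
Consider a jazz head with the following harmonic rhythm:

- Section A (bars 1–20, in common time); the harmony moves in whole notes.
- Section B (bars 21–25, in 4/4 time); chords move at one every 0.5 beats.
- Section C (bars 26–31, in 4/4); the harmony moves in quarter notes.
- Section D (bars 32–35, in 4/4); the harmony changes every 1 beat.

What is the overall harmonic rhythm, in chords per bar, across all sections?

A: 20 × 4 = 80 beats ÷ 4 = 20 chords.
B: 5 × 4 = 20 beats ÷ 0.5 = 40 chords.
C: 6 × 4 = 24 beats ÷ 1 = 24 chords.
D: 4 × 4 = 16 beats ÷ 1 = 16 chords.
Overall: 100 chords over 35 bars → 100/35 = 20/7 chords per bar.

20/7 chords per bar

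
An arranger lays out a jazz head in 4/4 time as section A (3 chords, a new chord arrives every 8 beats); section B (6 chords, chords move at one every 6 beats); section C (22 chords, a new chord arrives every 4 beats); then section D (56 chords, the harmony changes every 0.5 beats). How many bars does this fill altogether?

A: 3 × 8 = 24 beats = 6 bars.
B: 6 × 6 = 36 beats = 9 bars.
C: 22 × 4 = 88 beats = 22 bars.
D: 56 × 0.5 = 28 beats = 7 bars.
Total: 6 + 9 + 22 + 7 = 44 bars.

44 bars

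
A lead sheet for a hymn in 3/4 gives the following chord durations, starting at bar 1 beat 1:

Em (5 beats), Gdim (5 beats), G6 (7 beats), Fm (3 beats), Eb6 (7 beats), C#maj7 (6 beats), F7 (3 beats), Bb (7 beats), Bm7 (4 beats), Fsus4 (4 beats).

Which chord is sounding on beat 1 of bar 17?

Fsus4

Beat 1 of bar 17 is beat (17−1)×3 + 1 = 49 overall.
Running totals: Em ends at 5, Gdim ends at 10, G6 ends at 17, Fm ends at 20, Eb6 ends at 27, C#maj7 ends at 33, F7 ends at 36, Bb ends at 43, Bm7 ends at 47, Fsus4 ends at 51.
Beat 49 falls within Fsus4.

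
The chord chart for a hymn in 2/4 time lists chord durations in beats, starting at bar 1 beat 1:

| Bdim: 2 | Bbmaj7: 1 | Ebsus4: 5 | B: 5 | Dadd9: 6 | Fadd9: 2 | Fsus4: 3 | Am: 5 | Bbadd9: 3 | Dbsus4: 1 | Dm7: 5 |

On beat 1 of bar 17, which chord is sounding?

Dbsus4

Beat 1 of bar 17 is beat (17−1)×2 + 1 = 33 overall.
Running totals: Bdim ends at 2, Bbmaj7 ends at 3, Ebsus4 ends at 8, B ends at 13, Dadd9 ends at 19, Fadd9 ends at 21, Fsus4 ends at 24, Am ends at 29, Bbadd9 ends at 32, Dbsus4 ends at 33.
Beat 33 falls within Dbsus4.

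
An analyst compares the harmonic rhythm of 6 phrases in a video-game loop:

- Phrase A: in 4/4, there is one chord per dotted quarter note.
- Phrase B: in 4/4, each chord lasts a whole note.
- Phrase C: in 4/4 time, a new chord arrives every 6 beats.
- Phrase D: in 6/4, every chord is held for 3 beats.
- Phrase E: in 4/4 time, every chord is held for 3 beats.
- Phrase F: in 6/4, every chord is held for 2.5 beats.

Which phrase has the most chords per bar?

A: each chord is 1.5 beats in 4/4, so 8/3 per bar.
B: each chord is 4 beats in 4/4, so 1 per bar.
C: each chord is 6 beats in 4/4, so 2/3 per bar.
D: each chord is 3 beats in 6/4, so 2 per bar.
E: each chord is 3 beats in 4/4, so 4/3 per bar.
F: each chord is 2.5 beats in 6/4, so 2.4 per bar.
Fastest is A at 8/3 chords/bar.

Phrase A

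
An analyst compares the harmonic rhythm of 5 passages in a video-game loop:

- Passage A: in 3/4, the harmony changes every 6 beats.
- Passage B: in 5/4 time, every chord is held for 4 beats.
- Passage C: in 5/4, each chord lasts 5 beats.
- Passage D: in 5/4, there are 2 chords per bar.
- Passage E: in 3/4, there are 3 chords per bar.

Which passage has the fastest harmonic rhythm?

A: each chord is 6 beats in 3/4, so 0.5 per bar.
B: each chord is 4 beats in 5/4, so 1.25 per bar.
C: each chord is 5 beats in 5/4, so 1 per bar.
D: each chord is 2.5 beats in 5/4, so 2 per bar.
E: each chord is 1 beat in 3/4, so 3 per bar.
Fastest is E at 3 chords/bar.

Passage E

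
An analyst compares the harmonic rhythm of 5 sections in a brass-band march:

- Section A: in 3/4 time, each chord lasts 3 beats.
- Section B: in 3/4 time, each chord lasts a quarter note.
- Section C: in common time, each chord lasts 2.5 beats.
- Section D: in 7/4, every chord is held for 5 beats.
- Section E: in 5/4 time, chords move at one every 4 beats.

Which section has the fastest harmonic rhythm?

Section B

A: 3/3 = 1 chord/bar.
B: 3/1 = 3 chords/bar.
C: 4/2.5 = 1.6 chords/bar.
D: 7/5 = 1.4 chords/bar.
E: 5/4 = 1.25 chords/bar.
Fastest is B at 3 chords/bar.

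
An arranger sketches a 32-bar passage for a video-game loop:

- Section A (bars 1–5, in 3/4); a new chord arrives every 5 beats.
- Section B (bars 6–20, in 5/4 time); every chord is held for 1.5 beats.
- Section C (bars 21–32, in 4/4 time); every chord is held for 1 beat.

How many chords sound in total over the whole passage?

101 chords

A: 5·3 = 15 beats, 15/5 = 3 chords.
B: 15·5 = 75 beats, 75/1.5 = 50 chords.
C: 12·4 = 48 beats, 48/1 = 48 chords.
Total: 3 + 50 + 48 = 101.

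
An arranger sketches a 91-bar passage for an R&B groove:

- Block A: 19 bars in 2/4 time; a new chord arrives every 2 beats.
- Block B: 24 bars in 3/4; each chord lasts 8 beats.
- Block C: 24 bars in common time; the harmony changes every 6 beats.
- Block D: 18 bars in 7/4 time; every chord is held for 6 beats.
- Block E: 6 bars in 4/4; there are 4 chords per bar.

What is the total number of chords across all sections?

A: 19·2 = 38 beats, 38/2 = 19 chords.
B: 24·3 = 72 beats, 72/8 = 9 chords.
C: 24·4 = 96 beats, 96/6 = 16 chords.
D: 18·7 = 126 beats, 126/6 = 21 chords.
E: 6·4 = 24 beats, 24/1 = 24 chords.
Total: 19 + 9 + 16 + 21 + 24 = 89.

89 chords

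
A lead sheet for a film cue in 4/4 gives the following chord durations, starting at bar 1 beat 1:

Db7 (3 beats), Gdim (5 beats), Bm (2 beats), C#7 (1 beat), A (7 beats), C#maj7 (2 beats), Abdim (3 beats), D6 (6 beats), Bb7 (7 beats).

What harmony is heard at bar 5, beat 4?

Beat 4 of bar 5 is beat (5−1)×4 + 4 = 20 overall.
Running totals: Db7 ends at 3, Gdim ends at 8, Bm ends at 10, C#7 ends at 11, A ends at 18, C#maj7 ends at 20.
Beat 20 falls within C#maj7.

C#maj7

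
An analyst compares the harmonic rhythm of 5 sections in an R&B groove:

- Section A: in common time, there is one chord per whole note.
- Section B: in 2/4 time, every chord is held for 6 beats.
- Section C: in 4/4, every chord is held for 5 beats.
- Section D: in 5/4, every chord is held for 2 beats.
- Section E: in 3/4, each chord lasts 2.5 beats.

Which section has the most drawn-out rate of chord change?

A: each chord is 4 beats in 4/4, so 1 per bar.
B: each chord is 6 beats in 2/4, so 1/3 per bar.
C: each chord is 5 beats in 4/4, so 0.8 per bar.
D: each chord is 2 beats in 5/4, so 2.5 per bar.
E: each chord is 2.5 beats in 3/4, so 1.2 per bar.
Slowest is B at 1/3 chords/bar.

Section B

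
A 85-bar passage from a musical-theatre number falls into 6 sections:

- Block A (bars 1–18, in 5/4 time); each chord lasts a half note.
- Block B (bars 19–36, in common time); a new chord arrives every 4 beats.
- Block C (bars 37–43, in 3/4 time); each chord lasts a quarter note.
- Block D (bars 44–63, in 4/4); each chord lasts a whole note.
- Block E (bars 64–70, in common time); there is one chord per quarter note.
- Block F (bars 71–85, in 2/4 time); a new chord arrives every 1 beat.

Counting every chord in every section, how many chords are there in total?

A: 18·5 = 90 beats, 90/2 = 45 chords.
B: 18·4 = 72 beats, 72/4 = 18 chords.
C: 7·3 = 21 beats, 21/1 = 21 chords.
D: 20·4 = 80 beats, 80/4 = 20 chords.
E: 7·4 = 28 beats, 28/1 = 28 chords.
F: 15·2 = 30 beats, 30/1 = 30 chords.
Total: 45 + 18 + 21 + 20 + 28 + 30 = 162.

162 chords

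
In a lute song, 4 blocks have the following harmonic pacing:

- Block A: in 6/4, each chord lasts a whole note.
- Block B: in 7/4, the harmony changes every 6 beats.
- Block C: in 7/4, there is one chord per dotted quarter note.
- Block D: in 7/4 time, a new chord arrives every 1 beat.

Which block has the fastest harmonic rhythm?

Block D

A: each chord is 4 beats in 6/4, so 1.5 per bar.
B: each chord is 6 beats in 7/4, so 7/6 per bar.
C: each chord is 1.5 beats in 7/4, so 14/3 per bar.
D: each chord is 1 beat in 7/4, so 7 per bar.
Fastest is D at 7 chords/bar.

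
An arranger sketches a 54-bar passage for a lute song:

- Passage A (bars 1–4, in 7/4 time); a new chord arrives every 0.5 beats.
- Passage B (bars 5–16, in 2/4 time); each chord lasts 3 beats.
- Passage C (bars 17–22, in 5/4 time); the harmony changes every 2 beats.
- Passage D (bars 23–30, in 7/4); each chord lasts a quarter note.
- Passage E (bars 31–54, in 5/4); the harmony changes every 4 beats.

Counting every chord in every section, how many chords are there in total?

165 chords

A: 4·7 = 28 beats, 28/0.5 = 56 chords.
B: 12·2 = 24 beats, 24/3 = 8 chords.
C: 6·5 = 30 beats, 30/2 = 15 chords.
D: 8·7 = 56 beats, 56/1 = 56 chords.
E: 24·5 = 120 beats, 120/4 = 30 chords.
Total: 56 + 8 + 15 + 56 + 30 = 165.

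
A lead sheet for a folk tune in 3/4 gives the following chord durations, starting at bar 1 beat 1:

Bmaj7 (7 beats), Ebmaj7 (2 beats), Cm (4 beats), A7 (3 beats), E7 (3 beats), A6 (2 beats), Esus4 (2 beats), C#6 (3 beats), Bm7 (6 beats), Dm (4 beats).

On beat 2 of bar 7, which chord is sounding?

Beat 2 of bar 7 is beat (7−1)×3 + 2 = 20 overall.
Running totals: Bmaj7 ends at 7, Ebmaj7 ends at 9, Cm ends at 13, A7 ends at 16, E7 ends at 19, A6 ends at 21.
Beat 20 falls within A6.

A6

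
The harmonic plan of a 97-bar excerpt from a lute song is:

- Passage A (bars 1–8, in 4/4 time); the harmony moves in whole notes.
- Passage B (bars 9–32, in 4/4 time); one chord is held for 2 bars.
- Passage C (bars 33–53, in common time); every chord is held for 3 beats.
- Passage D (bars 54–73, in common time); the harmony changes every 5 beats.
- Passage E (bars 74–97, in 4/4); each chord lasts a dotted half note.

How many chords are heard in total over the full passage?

A: 8 bars × 4 beats = 32 beats; 4 beats/chord → 8 chords.
B: 24 bars × 4 beats = 96 beats; 8 beats/chord → 12 chords.
C: 21 bars × 4 beats = 84 beats; 3 beats/chord → 28 chords.
D: 20 bars × 4 beats = 80 beats; 5 beats/chord → 16 chords.
E: 24 bars × 4 beats = 96 beats; 3 beats/chord → 32 chords.
Total: 8 + 12 + 28 + 16 + 32 = 96.

96 chords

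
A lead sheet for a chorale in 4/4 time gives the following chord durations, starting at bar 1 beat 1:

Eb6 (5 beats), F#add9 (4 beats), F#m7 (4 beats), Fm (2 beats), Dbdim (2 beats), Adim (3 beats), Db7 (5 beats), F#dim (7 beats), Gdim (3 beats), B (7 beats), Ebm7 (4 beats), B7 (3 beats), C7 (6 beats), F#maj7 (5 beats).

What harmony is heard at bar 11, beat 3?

Ebm7

Beat 3 of bar 11 is beat (11−1)×4 + 3 = 43 overall.
Running totals: Eb6 ends at 5, F#add9 ends at 9, F#m7 ends at 13, Fm ends at 15, Dbdim ends at 17, Adim ends at 20, Db7 ends at 25, F#dim ends at 32, Gdim ends at 35, B ends at 42, Ebm7 ends at 46.
Beat 43 falls within Ebm7.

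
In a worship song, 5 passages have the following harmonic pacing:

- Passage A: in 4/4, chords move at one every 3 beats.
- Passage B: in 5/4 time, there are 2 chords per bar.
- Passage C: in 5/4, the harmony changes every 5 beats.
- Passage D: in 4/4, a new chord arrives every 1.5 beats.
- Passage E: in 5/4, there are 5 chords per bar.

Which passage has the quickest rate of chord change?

Passage E

A: 4 beats/bar ÷ 3 beats/chord = 4/3 chords/bar.
B: 5 beats/bar ÷ 2.5 beats/chord = 2 chords/bar.
C: 5 beats/bar ÷ 5 beats/chord = 1 chord/bar.
D: 4 beats/bar ÷ 1.5 beats/chord = 8/3 chords/bar.
E: 5 beats/bar ÷ 1 beat/chord = 5 chords/bar.
Fastest is E at 5 chords/bar.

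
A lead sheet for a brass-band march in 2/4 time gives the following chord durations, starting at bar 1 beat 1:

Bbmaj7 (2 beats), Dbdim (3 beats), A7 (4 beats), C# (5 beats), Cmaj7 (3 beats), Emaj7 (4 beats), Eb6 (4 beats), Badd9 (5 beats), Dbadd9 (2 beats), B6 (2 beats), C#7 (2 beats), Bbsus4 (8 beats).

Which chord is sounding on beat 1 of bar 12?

Beat 1 of bar 12 is beat (12−1)×2 + 1 = 23 overall.
Running totals: Bbmaj7 ends at 2, Dbdim ends at 5, A7 ends at 9, C# ends at 14, Cmaj7 ends at 17, Emaj7 ends at 21, Eb6 ends at 25.
Beat 23 falls within Eb6.

Eb6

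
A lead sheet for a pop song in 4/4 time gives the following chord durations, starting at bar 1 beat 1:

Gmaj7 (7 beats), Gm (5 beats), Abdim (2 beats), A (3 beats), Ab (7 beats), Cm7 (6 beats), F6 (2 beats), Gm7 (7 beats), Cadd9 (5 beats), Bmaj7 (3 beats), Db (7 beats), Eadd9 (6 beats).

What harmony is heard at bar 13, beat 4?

Beat 4 of bar 13 is beat (13−1)×4 + 4 = 52 overall.
Running totals: Gmaj7 ends at 7, Gm ends at 12, Abdim ends at 14, A ends at 17, Ab ends at 24, Cm7 ends at 30, F6 ends at 32, Gm7 ends at 39, Cadd9 ends at 44, Bmaj7 ends at 47, Db ends at 54.
Beat 52 falls within Db.

Db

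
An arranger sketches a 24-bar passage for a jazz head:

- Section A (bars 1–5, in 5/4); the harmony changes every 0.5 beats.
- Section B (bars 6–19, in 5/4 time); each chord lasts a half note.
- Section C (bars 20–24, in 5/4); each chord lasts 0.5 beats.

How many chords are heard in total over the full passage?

135 chords

A: 5 bars × 5 beats = 25 beats; 0.5 beats/chord → 50 chords.
B: 14 bars × 5 beats = 70 beats; 2 beats/chord → 35 chords.
C: 5 bars × 5 beats = 25 beats; 0.5 beats/chord → 50 chords.
Total: 50 + 35 + 50 = 135.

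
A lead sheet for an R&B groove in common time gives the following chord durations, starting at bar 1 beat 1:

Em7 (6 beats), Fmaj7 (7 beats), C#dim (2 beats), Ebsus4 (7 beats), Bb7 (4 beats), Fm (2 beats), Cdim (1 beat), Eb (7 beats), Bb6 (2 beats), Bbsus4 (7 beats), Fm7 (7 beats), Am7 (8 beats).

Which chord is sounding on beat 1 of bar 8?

Cdim

Beat 1 of bar 8 is beat (8−1)×4 + 1 = 29 overall.
Running totals: Em7 ends at 6, Fmaj7 ends at 13, C#dim ends at 15, Ebsus4 ends at 22, Bb7 ends at 26, Fm ends at 28, Cdim ends at 29.
Beat 29 falls within Cdim.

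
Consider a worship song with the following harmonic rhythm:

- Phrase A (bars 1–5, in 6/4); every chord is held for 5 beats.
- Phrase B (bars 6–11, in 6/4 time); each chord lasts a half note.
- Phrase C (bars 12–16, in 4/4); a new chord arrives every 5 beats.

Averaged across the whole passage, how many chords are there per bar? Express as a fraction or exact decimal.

1.75 chords per bar

A: 5 bars of 6 beats is 30 beats; at 5 beats each that's 6 chords.
B: 6 bars of 6 beats is 36 beats; at 2 beats each that's 18 chords.
C: 5 bars of 4 beats is 20 beats; at 5 beats each that's 4 chords.
Overall: 28 chords over 16 bars → 28/16 = 1.75 chords per bar.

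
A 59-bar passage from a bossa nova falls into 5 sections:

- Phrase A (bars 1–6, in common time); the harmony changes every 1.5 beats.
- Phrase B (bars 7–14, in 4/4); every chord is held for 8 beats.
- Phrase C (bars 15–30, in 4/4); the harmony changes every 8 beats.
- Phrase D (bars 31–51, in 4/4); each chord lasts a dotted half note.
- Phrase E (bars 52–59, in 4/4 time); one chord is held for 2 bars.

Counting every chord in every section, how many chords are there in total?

A: 6 bars × 4 beats = 24 beats; 1.5 beats/chord → 16 chords.
B: 8 bars × 4 beats = 32 beats; 8 beats/chord → 4 chords.
C: 16 bars × 4 beats = 64 beats; 8 beats/chord → 8 chords.
D: 21 bars × 4 beats = 84 beats; 3 beats/chord → 28 chords.
E: 8 bars × 4 beats = 32 beats; 8 beats/chord → 4 chords.
Total: 16 + 4 + 8 + 28 + 4 = 60.

60 chords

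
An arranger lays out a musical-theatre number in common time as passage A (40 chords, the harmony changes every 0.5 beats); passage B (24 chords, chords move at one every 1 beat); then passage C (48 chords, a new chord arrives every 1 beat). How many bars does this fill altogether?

23 bars

A: 40 × 0.5 = 20 beats = 5 bars.
B: 24 × 1 = 24 beats = 6 bars.
C: 48 × 1 = 48 beats = 12 bars.
Total: 5 + 6 + 12 = 23 bars.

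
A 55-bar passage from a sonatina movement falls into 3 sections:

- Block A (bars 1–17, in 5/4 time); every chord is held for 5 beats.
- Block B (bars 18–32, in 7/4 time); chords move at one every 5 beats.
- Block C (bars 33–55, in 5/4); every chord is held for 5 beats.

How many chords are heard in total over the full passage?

61 chords

A: 17·5 = 85 beats, 85/5 = 17 chords.
B: 15·7 = 105 beats, 105/5 = 21 chords.
C: 23·5 = 115 beats, 115/5 = 23 chords.
Total: 17 + 21 + 23 = 61.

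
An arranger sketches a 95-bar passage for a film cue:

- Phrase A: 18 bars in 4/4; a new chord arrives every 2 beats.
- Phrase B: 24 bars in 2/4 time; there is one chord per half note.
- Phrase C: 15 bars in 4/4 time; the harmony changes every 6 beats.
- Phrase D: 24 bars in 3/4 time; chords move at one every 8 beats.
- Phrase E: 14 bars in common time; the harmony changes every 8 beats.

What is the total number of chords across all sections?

A: 18 bars × 4 beats = 72 beats; 2 beats/chord → 36 chords.
B: 24 bars × 2 beats = 48 beats; 2 beats/chord → 24 chords.
C: 15 bars × 4 beats = 60 beats; 6 beats/chord → 10 chords.
D: 24 bars × 3 beats = 72 beats; 8 beats/chord → 9 chords.
E: 14 bars × 4 beats = 56 beats; 8 beats/chord → 7 chords.
Total: 36 + 24 + 10 + 9 + 7 = 86.

86 chords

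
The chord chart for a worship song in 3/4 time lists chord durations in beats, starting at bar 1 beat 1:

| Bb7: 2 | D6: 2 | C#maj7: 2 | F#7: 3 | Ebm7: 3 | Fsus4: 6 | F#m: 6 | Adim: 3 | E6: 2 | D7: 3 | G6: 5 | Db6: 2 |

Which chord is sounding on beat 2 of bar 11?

D7

Beat 2 of bar 11 is beat (11−1)×3 + 2 = 32 overall.
Running totals: Bb7 ends at 2, D6 ends at 4, C#maj7 ends at 6, F#7 ends at 9, Ebm7 ends at 12, Fsus4 ends at 18, F#m ends at 24, Adim ends at 27, E6 ends at 29, D7 ends at 32.
Beat 32 falls within D7.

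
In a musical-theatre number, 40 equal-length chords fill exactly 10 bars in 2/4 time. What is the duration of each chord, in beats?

10 bars × 2 beats/bar = 20 beats total.
20 beats ÷ 40 chords = 0.5 beats per chord.
(That is an eighth note.)

0.5 beats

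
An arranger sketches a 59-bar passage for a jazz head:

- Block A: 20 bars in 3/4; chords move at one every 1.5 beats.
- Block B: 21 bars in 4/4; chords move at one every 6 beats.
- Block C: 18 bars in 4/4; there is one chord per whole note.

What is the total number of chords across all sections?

A: 20·3 = 60 beats, 60/1.5 = 40 chords.
B: 21·4 = 84 beats, 84/6 = 14 chords.
C: 18·4 = 72 beats, 72/4 = 18 chords.
Total: 40 + 14 + 18 = 72.

72 chords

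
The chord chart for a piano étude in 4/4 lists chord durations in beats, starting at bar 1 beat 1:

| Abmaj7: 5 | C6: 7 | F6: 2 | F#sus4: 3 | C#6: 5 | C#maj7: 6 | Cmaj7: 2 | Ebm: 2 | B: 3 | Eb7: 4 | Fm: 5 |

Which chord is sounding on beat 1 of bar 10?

Eb7

Beat 1 of bar 10 is beat (10−1)×4 + 1 = 37 overall.
Running totals: Abmaj7 ends at 5, C6 ends at 12, F6 ends at 14, F#sus4 ends at 17, C#6 ends at 22, C#maj7 ends at 28, Cmaj7 ends at 30, Ebm ends at 32, B ends at 35, Eb7 ends at 39.
Beat 37 falls within Eb7.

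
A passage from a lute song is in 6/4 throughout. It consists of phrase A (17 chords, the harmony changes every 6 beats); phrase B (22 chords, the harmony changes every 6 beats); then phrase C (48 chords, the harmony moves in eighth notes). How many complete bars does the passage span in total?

A: 17 × 6 = 102 beats = 17 bars.
B: 22 × 6 = 132 beats = 22 bars.
C: 48 × 0.5 = 24 beats = 4 bars.
Total: 17 + 22 + 4 = 43 bars.

43 bars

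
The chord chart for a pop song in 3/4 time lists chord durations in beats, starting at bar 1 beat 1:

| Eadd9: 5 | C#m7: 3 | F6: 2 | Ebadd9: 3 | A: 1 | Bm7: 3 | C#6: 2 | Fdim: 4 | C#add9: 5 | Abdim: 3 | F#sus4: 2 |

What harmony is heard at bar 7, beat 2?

Fdim

Beat 2 of bar 7 is beat (7−1)×3 + 2 = 20 overall.
Running totals: Eadd9 ends at 5, C#m7 ends at 8, F6 ends at 10, Ebadd9 ends at 13, A ends at 14, Bm7 ends at 17, C#6 ends at 19, Fdim ends at 23.
Beat 20 falls within Fdim.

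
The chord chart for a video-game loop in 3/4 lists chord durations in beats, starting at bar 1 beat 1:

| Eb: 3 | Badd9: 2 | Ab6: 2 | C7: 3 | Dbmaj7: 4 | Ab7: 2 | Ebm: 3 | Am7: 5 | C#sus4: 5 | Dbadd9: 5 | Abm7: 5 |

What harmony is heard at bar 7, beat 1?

Ebm

Beat 1 of bar 7 is beat (7−1)×3 + 1 = 19 overall.
Running totals: Eb ends at 3, Badd9 ends at 5, Ab6 ends at 7, C7 ends at 10, Dbmaj7 ends at 14, Ab7 ends at 16, Ebm ends at 19.
Beat 19 falls within Ebm.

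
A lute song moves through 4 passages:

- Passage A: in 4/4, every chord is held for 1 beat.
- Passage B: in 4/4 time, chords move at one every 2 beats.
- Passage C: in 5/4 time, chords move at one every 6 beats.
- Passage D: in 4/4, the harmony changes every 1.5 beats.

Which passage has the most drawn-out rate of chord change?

A: each chord is 1 beat in 4/4, so 4 per bar.
B: each chord is 2 beats in 4/4, so 2 per bar.
C: each chord is 6 beats in 5/4, so 5/6 per bar.
D: each chord is 1.5 beats in 4/4, so 8/3 per bar.
Slowest is C at 5/6 chords/bar.

Passage C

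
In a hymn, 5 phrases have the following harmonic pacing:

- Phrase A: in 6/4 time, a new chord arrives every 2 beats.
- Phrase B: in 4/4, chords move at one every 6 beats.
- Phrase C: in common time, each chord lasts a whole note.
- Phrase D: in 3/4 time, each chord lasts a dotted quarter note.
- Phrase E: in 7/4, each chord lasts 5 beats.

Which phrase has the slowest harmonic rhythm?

Phrase B

A: each chord is 2 beats in 6/4, so 3 per bar.
B: each chord is 6 beats in 4/4, so 2/3 per bar.
C: each chord is 4 beats in 4/4, so 1 per bar.
D: each chord is 1.5 beats in 3/4, so 2 per bar.
E: each chord is 5 beats in 7/4, so 1.4 per bar.
Slowest is B at 2/3 chords/bar.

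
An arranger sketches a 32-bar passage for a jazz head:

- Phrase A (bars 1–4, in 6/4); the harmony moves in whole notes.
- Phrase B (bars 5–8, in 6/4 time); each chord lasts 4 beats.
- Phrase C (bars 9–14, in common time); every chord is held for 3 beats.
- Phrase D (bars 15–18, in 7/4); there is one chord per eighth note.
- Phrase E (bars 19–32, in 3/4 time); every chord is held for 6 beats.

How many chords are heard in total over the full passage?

A: 4 bars × 6 beats = 24 beats; 4 beats/chord → 6 chords.
B: 4 bars × 6 beats = 24 beats; 4 beats/chord → 6 chords.
C: 6 bars × 4 beats = 24 beats; 3 beats/chord → 8 chords.
D: 4 bars × 7 beats = 28 beats; 0.5 beats/chord → 56 chords.
E: 14 bars × 3 beats = 42 beats; 6 beats/chord → 7 chords.
Total: 6 + 6 + 8 + 56 + 7 = 83.

83 chords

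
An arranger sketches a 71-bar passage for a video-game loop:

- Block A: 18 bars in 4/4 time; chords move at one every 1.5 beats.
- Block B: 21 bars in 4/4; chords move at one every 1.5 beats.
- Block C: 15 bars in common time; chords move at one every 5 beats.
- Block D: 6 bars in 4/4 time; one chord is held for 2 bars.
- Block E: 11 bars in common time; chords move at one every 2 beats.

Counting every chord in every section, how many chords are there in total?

A: 18·4 = 72 beats, 72/1.5 = 48 chords.
B: 21·4 = 84 beats, 84/1.5 = 56 chords.
C: 15·4 = 60 beats, 60/5 = 12 chords.
D: 6·4 = 24 beats, 24/8 = 3 chords.
E: 11·4 = 44 beats, 44/2 = 22 chords.
Total: 48 + 56 + 12 + 3 + 22 = 141.

141 chords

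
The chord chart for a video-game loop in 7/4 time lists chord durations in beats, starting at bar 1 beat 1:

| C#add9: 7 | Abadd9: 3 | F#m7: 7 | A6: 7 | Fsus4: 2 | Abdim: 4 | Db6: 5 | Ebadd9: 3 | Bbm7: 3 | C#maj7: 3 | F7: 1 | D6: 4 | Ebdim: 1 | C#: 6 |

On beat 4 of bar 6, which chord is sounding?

Beat 4 of bar 6 is beat (6−1)×7 + 4 = 39 overall.
Running totals: C#add9 ends at 7, Abadd9 ends at 10, F#m7 ends at 17, A6 ends at 24, Fsus4 ends at 26, Abdim ends at 30, Db6 ends at 35, Ebadd9 ends at 38, Bbm7 ends at 41.
Beat 39 falls within Bbm7.

Bbm7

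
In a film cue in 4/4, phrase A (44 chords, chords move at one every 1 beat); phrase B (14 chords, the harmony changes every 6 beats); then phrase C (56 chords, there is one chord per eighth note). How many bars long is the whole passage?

A: 44 × 1 = 44 beats = 11 bars.
B: 14 × 6 = 84 beats = 21 bars.
C: 56 × 0.5 = 28 beats = 7 bars.
Total: 11 + 21 + 7 = 39 bars.

39 bars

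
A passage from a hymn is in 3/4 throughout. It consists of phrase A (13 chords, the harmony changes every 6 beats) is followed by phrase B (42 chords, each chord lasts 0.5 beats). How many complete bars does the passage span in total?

33 bars

A: 13 × 6 = 78 beats = 26 bars.
B: 42 × 0.5 = 21 beats = 7 bars.
Total: 26 + 7 = 33 bars.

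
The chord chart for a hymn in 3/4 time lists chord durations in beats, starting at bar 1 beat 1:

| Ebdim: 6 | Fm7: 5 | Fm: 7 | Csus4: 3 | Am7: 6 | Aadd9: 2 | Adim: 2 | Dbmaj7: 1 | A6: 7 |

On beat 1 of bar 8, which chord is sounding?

Am7

Beat 1 of bar 8 is beat (8−1)×3 + 1 = 22 overall.
Running totals: Ebdim ends at 6, Fm7 ends at 11, Fm ends at 18, Csus4 ends at 21, Am7 ends at 27.
Beat 22 falls within Am7.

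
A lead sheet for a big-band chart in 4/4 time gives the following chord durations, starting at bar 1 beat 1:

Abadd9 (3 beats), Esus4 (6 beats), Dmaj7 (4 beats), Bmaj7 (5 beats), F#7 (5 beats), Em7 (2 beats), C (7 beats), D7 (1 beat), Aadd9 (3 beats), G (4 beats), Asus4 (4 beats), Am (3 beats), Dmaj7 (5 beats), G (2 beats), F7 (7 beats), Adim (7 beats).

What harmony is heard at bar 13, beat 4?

Beat 4 of bar 13 is beat (13−1)×4 + 4 = 52 overall.
Running totals: Abadd9 ends at 3, Esus4 ends at 9, Dmaj7 ends at 13, Bmaj7 ends at 18, F#7 ends at 23, Em7 ends at 25, C ends at 32, D7 ends at 33, Aadd9 ends at 36, G ends at 40, Asus4 ends at 44, Am ends at 47, Dmaj7 ends at 52.
Beat 52 falls within Dmaj7.

Dmaj7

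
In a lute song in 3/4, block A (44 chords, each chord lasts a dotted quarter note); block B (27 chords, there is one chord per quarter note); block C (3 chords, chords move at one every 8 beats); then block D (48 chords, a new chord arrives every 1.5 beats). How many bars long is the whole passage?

A: 44 × 1.5 = 66 beats = 22 bars.
B: 27 × 1 = 27 beats = 9 bars.
C: 3 × 8 = 24 beats = 8 bars.
D: 48 × 1.5 = 72 beats = 24 bars.
Total: 22 + 9 + 8 + 24 = 63 bars.

63 bars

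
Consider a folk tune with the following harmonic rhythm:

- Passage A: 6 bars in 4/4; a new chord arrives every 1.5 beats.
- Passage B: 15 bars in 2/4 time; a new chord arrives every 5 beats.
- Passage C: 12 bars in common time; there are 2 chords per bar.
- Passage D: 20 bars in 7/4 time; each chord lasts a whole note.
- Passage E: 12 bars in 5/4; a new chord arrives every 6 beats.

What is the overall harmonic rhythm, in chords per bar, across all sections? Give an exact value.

A: 6 bars of 4 beats is 24 beats; at 1.5 beats each that's 16 chords.
B: 15 bars of 2 beats is 30 beats; at 5 beats each that's 6 chords.
C: 12 bars of 4 beats is 48 beats; at 2 beats each that's 24 chords.
D: 20 bars of 7 beats is 140 beats; at 4 beats each that's 35 chords.
E: 12 bars of 5 beats is 60 beats; at 6 beats each that's 10 chords.
Overall: 91 chords over 65 bars → 91/65 = 1.4 chords per bar.

1.4 chords per bar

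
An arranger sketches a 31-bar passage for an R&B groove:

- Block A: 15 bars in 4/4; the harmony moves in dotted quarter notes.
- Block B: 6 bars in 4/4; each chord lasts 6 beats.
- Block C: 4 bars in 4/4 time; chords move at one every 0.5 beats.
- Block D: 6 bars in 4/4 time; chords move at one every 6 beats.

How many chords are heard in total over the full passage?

A: 15 bars × 4 beats = 60 beats; 1.5 beats/chord → 40 chords.
B: 6 bars × 4 beats = 24 beats; 6 beats/chord → 4 chords.
C: 4 bars × 4 beats = 16 beats; 0.5 beats/chord → 32 chords.
D: 6 bars × 4 beats = 24 beats; 6 beats/chord → 4 chords.
Total: 40 + 4 + 32 + 4 = 80.

80 chords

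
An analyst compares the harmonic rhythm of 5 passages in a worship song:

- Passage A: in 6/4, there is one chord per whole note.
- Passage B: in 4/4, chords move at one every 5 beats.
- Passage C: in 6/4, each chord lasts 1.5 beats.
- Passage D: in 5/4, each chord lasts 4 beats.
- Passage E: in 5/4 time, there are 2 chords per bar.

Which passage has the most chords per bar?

Passage C

A: 6 beats/bar ÷ 4 beats/chord = 1.5 chords/bar.
B: 4 beats/bar ÷ 5 beats/chord = 0.8 chords/bar.
C: 6 beats/bar ÷ 1.5 beats/chord = 4 chords/bar.
D: 5 beats/bar ÷ 4 beats/chord = 1.25 chords/bar.
E: 5 beats/bar ÷ 2.5 beats/chord = 2 chords/bar.
Fastest is C at 4 chords/bar.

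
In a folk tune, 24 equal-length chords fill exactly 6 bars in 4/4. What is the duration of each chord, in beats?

6 bars × 4 beats/bar = 24 beats total.
24 beats ÷ 24 chords = 1 beats per chord.
(That is a quarter note.)

1 beat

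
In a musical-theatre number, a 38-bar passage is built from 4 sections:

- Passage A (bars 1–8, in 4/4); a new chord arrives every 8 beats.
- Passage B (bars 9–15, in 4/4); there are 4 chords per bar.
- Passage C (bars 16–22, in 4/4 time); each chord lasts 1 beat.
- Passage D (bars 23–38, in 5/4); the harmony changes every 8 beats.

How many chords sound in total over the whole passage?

70 chords

A: 8 bars × 4 beats = 32 beats; 8 beats/chord → 4 chords.
B: 7 bars × 4 beats = 28 beats; 1 beat/chord → 28 chords.
C: 7 bars × 4 beats = 28 beats; 1 beat/chord → 28 chords.
D: 16 bars × 5 beats = 80 beats; 8 beats/chord → 10 chords.
Total: 4 + 28 + 28 + 10 = 70.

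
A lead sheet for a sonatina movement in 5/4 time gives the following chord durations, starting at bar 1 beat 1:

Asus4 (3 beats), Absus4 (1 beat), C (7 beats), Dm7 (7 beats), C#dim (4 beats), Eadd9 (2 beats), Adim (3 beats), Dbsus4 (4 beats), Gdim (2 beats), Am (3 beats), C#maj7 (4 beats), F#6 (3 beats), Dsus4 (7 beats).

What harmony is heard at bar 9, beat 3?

Beat 3 of bar 9 is beat (9−1)×5 + 3 = 43 overall.
Running totals: Asus4 ends at 3, Absus4 ends at 4, C ends at 11, Dm7 ends at 18, C#dim ends at 22, Eadd9 ends at 24, Adim ends at 27, Dbsus4 ends at 31, Gdim ends at 33, Am ends at 36, C#maj7 ends at 40, F#6 ends at 43.
Beat 43 falls within F#6.

F#6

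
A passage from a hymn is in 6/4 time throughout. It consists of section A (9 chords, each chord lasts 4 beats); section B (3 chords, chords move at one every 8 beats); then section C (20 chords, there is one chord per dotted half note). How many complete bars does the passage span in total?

20 bars

A: 9 × 4 = 36 beats = 6 bars.
B: 3 × 8 = 24 beats = 4 bars.
C: 20 × 3 = 60 beats = 10 bars.
Total: 6 + 4 + 10 = 20 bars.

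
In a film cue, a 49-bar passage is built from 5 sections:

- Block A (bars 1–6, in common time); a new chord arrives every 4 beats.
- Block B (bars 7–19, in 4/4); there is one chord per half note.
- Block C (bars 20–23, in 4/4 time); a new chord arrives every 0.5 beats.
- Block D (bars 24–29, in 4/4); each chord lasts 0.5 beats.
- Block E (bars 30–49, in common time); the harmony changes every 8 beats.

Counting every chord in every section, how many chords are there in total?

122 chords

A: 6·4 = 24 beats, 24/4 = 6 chords.
B: 13·4 = 52 beats, 52/2 = 26 chords.
C: 4·4 = 16 beats, 16/0.5 = 32 chords.
D: 6·4 = 24 beats, 24/0.5 = 48 chords.
E: 20·4 = 80 beats, 80/8 = 10 chords.
Total: 6 + 26 + 32 + 48 + 10 = 122.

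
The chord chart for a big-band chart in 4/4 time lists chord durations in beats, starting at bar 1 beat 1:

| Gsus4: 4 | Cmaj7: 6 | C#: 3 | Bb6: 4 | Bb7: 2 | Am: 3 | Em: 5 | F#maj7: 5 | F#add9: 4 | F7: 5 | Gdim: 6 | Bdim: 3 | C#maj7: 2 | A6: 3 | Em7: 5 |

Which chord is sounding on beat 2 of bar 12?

Beat 2 of bar 12 is beat (12−1)×4 + 2 = 46 overall.
Running totals: Gsus4 ends at 4, Cmaj7 ends at 10, C# ends at 13, Bb6 ends at 17, Bb7 ends at 19, Am ends at 22, Em ends at 27, F#maj7 ends at 32, F#add9 ends at 36, F7 ends at 41, Gdim ends at 47.
Beat 46 falls within Gdim.

Gdim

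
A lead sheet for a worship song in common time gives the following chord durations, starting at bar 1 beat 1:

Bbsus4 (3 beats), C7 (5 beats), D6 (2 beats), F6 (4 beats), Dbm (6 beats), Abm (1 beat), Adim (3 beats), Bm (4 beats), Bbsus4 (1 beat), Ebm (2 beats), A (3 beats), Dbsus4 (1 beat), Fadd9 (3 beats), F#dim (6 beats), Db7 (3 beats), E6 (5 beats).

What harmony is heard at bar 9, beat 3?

Beat 3 of bar 9 is beat (9−1)×4 + 3 = 35 overall.
Running totals: Bbsus4 ends at 3, C7 ends at 8, D6 ends at 10, F6 ends at 14, Dbm ends at 20, Abm ends at 21, Adim ends at 24, Bm ends at 28, Bbsus4 ends at 29, Ebm ends at 31, A ends at 34, Dbsus4 ends at 35.
Beat 35 falls within Dbsus4.

Dbsus4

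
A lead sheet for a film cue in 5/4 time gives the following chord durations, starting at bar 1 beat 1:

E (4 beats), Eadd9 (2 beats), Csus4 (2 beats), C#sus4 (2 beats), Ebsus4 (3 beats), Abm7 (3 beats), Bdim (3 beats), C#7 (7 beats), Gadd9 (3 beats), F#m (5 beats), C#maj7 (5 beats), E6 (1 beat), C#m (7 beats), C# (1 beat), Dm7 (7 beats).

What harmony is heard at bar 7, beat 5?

C#maj7

Beat 5 of bar 7 is beat (7−1)×5 + 5 = 35 overall.
Running totals: E ends at 4, Eadd9 ends at 6, Csus4 ends at 8, C#sus4 ends at 10, Ebsus4 ends at 13, Abm7 ends at 16, Bdim ends at 19, C#7 ends at 26, Gadd9 ends at 29, F#m ends at 34, C#maj7 ends at 39.
Beat 35 falls within C#maj7.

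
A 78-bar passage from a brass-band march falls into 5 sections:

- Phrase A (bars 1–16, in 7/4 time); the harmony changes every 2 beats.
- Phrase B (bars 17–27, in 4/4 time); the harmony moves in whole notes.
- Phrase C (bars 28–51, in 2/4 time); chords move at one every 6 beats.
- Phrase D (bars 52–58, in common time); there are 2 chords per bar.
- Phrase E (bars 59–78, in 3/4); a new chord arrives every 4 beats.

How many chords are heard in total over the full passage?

104 chords

A: 16·7 = 112 beats, 112/2 = 56 chords.
B: 11·4 = 44 beats, 44/4 = 11 chords.
C: 24·2 = 48 beats, 48/6 = 8 chords.
D: 7·4 = 28 beats, 28/2 = 14 chords.
E: 20·3 = 60 beats, 60/4 = 15 chords.
Total: 56 + 11 + 8 + 14 + 15 = 104.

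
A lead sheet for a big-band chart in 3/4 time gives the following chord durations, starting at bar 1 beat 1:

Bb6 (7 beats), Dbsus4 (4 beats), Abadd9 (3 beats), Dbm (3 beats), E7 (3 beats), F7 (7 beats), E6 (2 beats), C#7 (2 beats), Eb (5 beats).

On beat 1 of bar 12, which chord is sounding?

Eb

Beat 1 of bar 12 is beat (12−1)×3 + 1 = 34 overall.
Running totals: Bb6 ends at 7, Dbsus4 ends at 11, Abadd9 ends at 14, Dbm ends at 17, E7 ends at 20, F7 ends at 27, E6 ends at 29, C#7 ends at 31, Eb ends at 36.
Beat 34 falls within Eb.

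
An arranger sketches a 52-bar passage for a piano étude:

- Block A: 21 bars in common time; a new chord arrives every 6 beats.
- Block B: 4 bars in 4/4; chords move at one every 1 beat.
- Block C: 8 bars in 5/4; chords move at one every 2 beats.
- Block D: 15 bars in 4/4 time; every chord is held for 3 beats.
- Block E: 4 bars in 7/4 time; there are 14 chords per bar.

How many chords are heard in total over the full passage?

126 chords

A has 84 beats and chords last 6 each, so 14 chords.
B has 16 beats and chords last 1 each, so 16 chords.
C has 40 beats and chords last 2 each, so 20 chords.
D has 60 beats and chords last 3 each, so 20 chords.
E has 28 beats and chords last 0.5 each, so 56 chords.
Total: 14 + 16 + 20 + 20 + 56 = 126.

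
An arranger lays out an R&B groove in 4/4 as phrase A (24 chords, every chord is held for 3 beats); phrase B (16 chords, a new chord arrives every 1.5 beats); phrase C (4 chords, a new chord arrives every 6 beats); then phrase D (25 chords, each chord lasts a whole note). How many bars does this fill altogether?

A: 24 × 3 = 72 beats = 18 bars.
B: 16 × 1.5 = 24 beats = 6 bars.
C: 4 × 6 = 24 beats = 6 bars.
D: 25 × 4 = 100 beats = 25 bars.
Total: 18 + 6 + 6 + 25 = 55 bars.

55 bars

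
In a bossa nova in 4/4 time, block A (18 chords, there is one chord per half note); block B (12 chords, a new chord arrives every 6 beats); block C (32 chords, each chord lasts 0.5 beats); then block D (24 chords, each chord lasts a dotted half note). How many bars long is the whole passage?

A: 18 × 2 = 36 beats = 9 bars.
B: 12 × 6 = 72 beats = 18 bars.
C: 32 × 0.5 = 16 beats = 4 bars.
D: 24 × 3 = 72 beats = 18 bars.
Total: 9 + 18 + 4 + 18 = 49 bars.

49 bars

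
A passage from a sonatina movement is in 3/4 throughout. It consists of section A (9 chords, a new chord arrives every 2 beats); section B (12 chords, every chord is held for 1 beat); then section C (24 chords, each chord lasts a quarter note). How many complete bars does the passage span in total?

18 bars

A: 9 × 2 = 18 beats = 6 bars.
B: 12 × 1 = 12 beats = 4 bars.
C: 24 × 1 = 24 beats = 8 bars.
Total: 6 + 4 + 8 = 18 bars.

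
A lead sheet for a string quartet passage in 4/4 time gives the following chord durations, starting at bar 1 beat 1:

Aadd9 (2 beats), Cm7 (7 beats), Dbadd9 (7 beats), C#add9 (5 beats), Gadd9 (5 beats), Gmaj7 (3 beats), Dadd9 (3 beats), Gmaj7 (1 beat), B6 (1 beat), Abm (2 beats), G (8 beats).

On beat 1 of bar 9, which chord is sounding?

Gmaj7

Beat 1 of bar 9 is beat (9−1)×4 + 1 = 33 overall.
Running totals: Aadd9 ends at 2, Cm7 ends at 9, Dbadd9 ends at 16, C#add9 ends at 21, Gadd9 ends at 26, Gmaj7 ends at 29, Dadd9 ends at 32, Gmaj7 ends at 33.
Beat 33 falls within Gmaj7.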